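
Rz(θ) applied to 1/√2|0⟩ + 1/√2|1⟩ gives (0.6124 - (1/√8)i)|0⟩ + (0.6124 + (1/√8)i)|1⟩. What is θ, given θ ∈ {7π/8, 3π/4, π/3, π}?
π/3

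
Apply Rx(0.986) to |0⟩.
0.8809|0⟩ - 0.4733i|1⟩

Rx(0.986) = [[cos(θ/2), −i·sin(θ/2)], [−i·sin(θ/2), cos(θ/2)]]; θ = 0.986, cos(θ/2) ≈ 0.880917, sin(θ/2) ≈ 0.473271.
With a = amp(|0⟩) = 1 and b = amp(|1⟩) = 0:
new amp(|0⟩) = (0.880917)·a + (-0.473271i)·b = 0.8809
new amp(|1⟩) = (-0.473271i)·a + (0.880917)·b = -0.4733i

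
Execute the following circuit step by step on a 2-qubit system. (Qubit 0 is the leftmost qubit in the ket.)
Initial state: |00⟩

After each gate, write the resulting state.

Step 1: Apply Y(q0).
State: i|10⟩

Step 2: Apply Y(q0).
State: |00⟩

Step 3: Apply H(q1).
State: 1/√2|00⟩ + 1/√2|01⟩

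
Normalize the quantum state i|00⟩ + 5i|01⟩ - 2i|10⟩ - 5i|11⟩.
0.1348i|00⟩ + 0.6742i|01⟩ - 0.2697i|10⟩ - 0.6742i|11⟩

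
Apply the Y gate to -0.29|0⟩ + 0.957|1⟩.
-0.957i|0⟩ - 0.29i|1⟩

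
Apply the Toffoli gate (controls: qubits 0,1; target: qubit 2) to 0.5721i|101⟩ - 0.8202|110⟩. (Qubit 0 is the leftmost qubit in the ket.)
0.5721i|101⟩ - 0.8202|111⟩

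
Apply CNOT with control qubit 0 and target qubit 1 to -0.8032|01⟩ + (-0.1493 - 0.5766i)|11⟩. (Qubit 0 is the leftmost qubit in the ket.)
-0.8032|01⟩ + (-0.1493 - 0.5766i)|10⟩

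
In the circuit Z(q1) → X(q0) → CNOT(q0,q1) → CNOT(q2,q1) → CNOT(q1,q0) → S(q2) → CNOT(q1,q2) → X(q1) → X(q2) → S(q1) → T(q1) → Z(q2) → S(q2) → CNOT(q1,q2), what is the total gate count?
14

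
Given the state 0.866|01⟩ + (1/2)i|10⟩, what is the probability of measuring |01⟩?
0.75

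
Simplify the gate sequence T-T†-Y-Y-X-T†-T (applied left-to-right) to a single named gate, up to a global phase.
X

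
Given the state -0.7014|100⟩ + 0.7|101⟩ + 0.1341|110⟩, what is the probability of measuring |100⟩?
0.492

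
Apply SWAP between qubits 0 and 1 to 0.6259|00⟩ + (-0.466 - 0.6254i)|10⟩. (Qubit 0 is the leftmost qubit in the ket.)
0.6259|00⟩ + (-0.466 - 0.6254i)|01⟩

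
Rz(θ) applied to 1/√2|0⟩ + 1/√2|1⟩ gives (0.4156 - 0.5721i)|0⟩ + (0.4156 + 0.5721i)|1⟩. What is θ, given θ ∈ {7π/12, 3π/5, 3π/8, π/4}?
3π/5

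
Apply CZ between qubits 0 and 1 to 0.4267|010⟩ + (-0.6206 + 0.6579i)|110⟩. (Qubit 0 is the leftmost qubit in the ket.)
0.4267|010⟩ + (0.6206 - 0.6579i)|110⟩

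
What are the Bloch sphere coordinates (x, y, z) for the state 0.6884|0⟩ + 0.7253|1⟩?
(0.9986, 0, -0.05217)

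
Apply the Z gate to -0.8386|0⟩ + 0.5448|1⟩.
-0.8386|0⟩ - 0.5448|1⟩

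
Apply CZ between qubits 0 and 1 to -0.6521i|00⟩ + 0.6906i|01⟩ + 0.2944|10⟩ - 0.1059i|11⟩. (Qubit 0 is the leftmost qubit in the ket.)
-0.6521i|00⟩ + 0.6906i|01⟩ + 0.2944|10⟩ + 0.1059i|11⟩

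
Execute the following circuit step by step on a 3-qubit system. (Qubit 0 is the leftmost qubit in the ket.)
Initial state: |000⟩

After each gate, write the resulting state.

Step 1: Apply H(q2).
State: 1/√2|000⟩ + 1/√2|001⟩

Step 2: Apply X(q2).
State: 1/√2|000⟩ + 1/√2|001⟩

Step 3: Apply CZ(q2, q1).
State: 1/√2|000⟩ + 1/√2|001⟩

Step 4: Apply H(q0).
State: 1/2|000⟩ + 1/2|001⟩ + 1/2|100⟩ + 1/2|101⟩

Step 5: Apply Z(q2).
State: 1/2|000⟩ - 1/2|001⟩ + 1/2|100⟩ - 1/2|101⟩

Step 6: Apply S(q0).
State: 1/2|000⟩ - 1/2|001⟩ + (1/2)i|100⟩ - (1/2)i|101⟩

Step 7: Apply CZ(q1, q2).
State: 1/2|000⟩ - 1/2|001⟩ + (1/2)i|100⟩ - (1/2)i|101⟩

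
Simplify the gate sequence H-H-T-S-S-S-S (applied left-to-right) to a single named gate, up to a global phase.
T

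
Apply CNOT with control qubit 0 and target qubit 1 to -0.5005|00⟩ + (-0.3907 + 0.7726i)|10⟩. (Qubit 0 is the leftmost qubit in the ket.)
-0.5005|00⟩ + (-0.3907 + 0.7726i)|11⟩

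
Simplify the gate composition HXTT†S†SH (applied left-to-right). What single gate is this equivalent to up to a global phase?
Z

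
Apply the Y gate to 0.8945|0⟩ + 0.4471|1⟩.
-0.4471i|0⟩ + 0.8945i|1⟩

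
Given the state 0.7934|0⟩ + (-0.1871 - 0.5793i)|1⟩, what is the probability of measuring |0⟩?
0.6295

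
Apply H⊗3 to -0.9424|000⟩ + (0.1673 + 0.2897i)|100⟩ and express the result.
(-0.274 + 0.1024i)|000⟩ + (-0.274 + 0.1024i)|001⟩ + (-0.274 + 0.1024i)|010⟩ + (-0.274 + 0.1024i)|011⟩ + (-0.3923 - 0.1024i)|100⟩ + (-0.3923 - 0.1024i)|101⟩ + (-0.3923 - 0.1024i)|110⟩ + (-0.3923 - 0.1024i)|111⟩

H⊗3 gives amp(|y⟩) = (1/2√2) Σ_x (−1)^(x·y) amp(|x⟩), where x·y is the number of positions in which both x and y have a 1.
|000⟩: (-0.9424 + (0.1673 + 0.2897i))/(2√2) = (-0.274 + 0.1024i)
|001⟩: (-0.9424 + (0.1673 + 0.2897i))/(2√2) = (-0.274 + 0.1024i)
|010⟩: (-0.9424 + (0.1673 + 0.2897i))/(2√2) = (-0.274 + 0.1024i)
|011⟩: (-0.9424 + (0.1673 + 0.2897i))/(2√2) = (-0.274 + 0.1024i)
|100⟩: (-0.9424 - (0.1673 + 0.2897i))/(2√2) = (-0.3923 - 0.1024i)
|101⟩: (-0.9424 - (0.1673 + 0.2897i))/(2√2) = (-0.3923 - 0.1024i)
|110⟩: (-0.9424 - (0.1673 + 0.2897i))/(2√2) = (-0.3923 - 0.1024i)
|111⟩: (-0.9424 - (0.1673 + 0.2897i))/(2√2) = (-0.3923 - 0.1024i)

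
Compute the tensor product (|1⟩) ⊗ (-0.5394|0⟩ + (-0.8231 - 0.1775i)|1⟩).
-0.5394|10⟩ + (-0.8231 - 0.1775i)|11⟩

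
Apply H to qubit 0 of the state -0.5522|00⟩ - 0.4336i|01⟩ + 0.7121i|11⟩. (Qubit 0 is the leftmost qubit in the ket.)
-0.3905|00⟩ + 0.1969i|01⟩ - 0.3905|10⟩ - 0.8101i|11⟩

H on qubit 0 mixes each pair of kets that differ only in qubit 0: amplitudes (a, b) of (|…0…⟩, |…1…⟩) become ((a + b)/√2, (a − b)/√2). Kets absent from the input have amplitude 0.
(|00⟩, |10⟩): (a, b) = (-0.5522, 0) → (-0.3905, -0.3905)
(|01⟩, |11⟩): (a, b) = (-0.4336i, 0.7121i) → (0.1969i, -0.8101i)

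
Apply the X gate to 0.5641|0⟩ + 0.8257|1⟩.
0.8257|0⟩ + 0.5641|1⟩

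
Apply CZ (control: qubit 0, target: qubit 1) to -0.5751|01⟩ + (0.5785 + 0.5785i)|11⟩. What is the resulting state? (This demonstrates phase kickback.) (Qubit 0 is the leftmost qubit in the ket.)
-0.5751|01⟩ + (-0.5785 - 0.5785i)|11⟩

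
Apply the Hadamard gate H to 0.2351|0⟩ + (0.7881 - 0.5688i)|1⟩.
(0.7235 - 0.4022i)|0⟩ + (-0.391 + 0.4022i)|1⟩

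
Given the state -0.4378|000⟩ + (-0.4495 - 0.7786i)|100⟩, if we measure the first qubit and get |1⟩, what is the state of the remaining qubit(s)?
(-0.5 - 0.866i)|00⟩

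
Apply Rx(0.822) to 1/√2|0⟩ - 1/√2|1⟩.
(0.6482 + 0.2825i)|0⟩ + (-0.6482 - 0.2825i)|1⟩

Rx(0.822) = [[cos(θ/2), −i·sin(θ/2)], [−i·sin(θ/2), cos(θ/2)]]; θ = 0.822, cos(θ/2) ≈ 0.916722, sin(θ/2) ≈ 0.399526.
With a = amp(|0⟩) = 1/√2 and b = amp(|1⟩) = -1/√2:
new amp(|0⟩) = (0.916722)·a + (-0.399526i)·b = (0.6482 + 0.2825i)
new amp(|1⟩) = (-0.399526i)·a + (0.916722)·b = (-0.6482 - 0.2825i)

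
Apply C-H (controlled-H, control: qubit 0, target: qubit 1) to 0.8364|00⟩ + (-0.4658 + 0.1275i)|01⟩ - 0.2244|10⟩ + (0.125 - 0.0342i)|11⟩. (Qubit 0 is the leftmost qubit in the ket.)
0.8364|00⟩ + (-0.4658 + 0.1275i)|01⟩ + (-0.07029 - 0.02418i)|10⟩ + (-0.2471 + 0.02418i)|11⟩

C-H leaves the control-|0⟩ kets |00⟩, |01⟩ unchanged and applies H to qubit 1 on the control-|1⟩ pair (|10⟩, |11⟩).
H = [[1/√2, 1/√2], [1/√2, -1/√2]].
With a = amp(|10⟩) = -0.2244 and b = amp(|11⟩) = (0.125 - 0.0342i):
new amp(|10⟩) = (1/√2)·a + (1/√2)·b = (-0.07029 - 0.02418i)
new amp(|11⟩) = (1/√2)·a + (-1/√2)·b = (-0.2471 + 0.02418i)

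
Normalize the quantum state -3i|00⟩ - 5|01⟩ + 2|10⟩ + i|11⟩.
-0.4804i|00⟩ - 0.8006|01⟩ + 0.3203|10⟩ + 0.1601i|11⟩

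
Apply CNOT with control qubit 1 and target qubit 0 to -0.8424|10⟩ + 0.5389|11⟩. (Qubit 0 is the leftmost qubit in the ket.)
0.5389|01⟩ - 0.8424|10⟩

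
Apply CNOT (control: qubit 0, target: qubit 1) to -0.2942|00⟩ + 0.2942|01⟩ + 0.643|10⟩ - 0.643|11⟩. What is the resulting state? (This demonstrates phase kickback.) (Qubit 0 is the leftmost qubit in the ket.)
-0.2942|00⟩ + 0.2942|01⟩ - 0.643|10⟩ + 0.643|11⟩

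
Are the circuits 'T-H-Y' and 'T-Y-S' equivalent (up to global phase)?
No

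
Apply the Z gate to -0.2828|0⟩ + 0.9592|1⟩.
-0.2828|0⟩ - 0.9592|1⟩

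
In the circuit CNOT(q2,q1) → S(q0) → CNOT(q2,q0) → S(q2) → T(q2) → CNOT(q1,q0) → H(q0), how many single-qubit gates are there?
4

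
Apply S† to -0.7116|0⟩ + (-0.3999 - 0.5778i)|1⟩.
-0.7116|0⟩ + (-0.5778 + 0.3999i)|1⟩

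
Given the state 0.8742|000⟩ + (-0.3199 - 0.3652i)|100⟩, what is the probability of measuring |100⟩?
0.2357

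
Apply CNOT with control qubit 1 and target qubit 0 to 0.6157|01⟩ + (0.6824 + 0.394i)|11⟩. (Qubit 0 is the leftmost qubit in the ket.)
(0.6824 + 0.394i)|01⟩ + 0.6157|11⟩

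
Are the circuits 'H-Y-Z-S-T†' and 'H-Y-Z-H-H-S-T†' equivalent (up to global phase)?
Yes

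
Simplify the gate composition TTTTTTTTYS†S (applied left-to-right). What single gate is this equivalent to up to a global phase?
Y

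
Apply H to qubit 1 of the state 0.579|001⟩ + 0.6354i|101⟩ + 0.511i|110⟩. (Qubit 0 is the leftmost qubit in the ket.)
0.4094|001⟩ + 0.4094|011⟩ + 0.3613i|100⟩ + 0.4493i|101⟩ - 0.3613i|110⟩ + 0.4493i|111⟩

H on qubit 1 mixes each pair of kets that differ only in qubit 1: amplitudes (a, b) of (|…0…⟩, |…1…⟩) become ((a + b)/√2, (a − b)/√2). Kets absent from the input have amplitude 0.
(|001⟩, |011⟩): (a, b) = (0.579, 0) → (0.4094, 0.4094)
(|100⟩, |110⟩): (a, b) = (0, 0.511i) → (0.3613i, -0.3613i)
(|101⟩, |111⟩): (a, b) = (0.6354i, 0) → (0.4493i, 0.4493i)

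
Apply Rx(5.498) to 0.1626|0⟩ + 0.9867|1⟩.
(-0.1502 - 0.3775i)|0⟩ + (-0.9116 - 0.06221i)|1⟩

Rx(5.498) = [[cos(θ/2), −i·sin(θ/2)], [−i·sin(θ/2), cos(θ/2)]]; θ = 5.498, cos(θ/2) ≈ -0.92392, sin(θ/2) ≈ 0.382585.
With a = amp(|0⟩) = 0.1626 and b = amp(|1⟩) = 0.9867:
new amp(|0⟩) = (-0.92392)·a + (-0.382585i)·b = (-0.1502 - 0.3775i)
new amp(|1⟩) = (-0.382585i)·a + (-0.92392)·b = (-0.9116 - 0.06221i)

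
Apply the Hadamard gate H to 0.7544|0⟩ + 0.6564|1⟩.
0.9976|0⟩ + 0.0693|1⟩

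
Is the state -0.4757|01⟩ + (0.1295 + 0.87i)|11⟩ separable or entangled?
Separable

Writing the state as a|00⟩ + b|01⟩ + c|10⟩ + d|11⟩, it is a product state iff ad − bc = 0.
Here (a, b, c, d) = (0, -0.4757, 0, (0.1295 + 0.87i)): ad − bc = (0)(0.1295 + 0.87i) − (-0.4757)(0) = 0, so the state is separable.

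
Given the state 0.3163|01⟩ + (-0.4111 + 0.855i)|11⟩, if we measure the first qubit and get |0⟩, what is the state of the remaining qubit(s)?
|1⟩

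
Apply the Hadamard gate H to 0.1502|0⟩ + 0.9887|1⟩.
0.8053|0⟩ - 0.5929|1⟩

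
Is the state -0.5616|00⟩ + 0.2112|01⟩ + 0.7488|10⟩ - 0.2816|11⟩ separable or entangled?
Separable

Writing the state as a|00⟩ + b|01⟩ + c|10⟩ + d|11⟩, it is a product state iff ad − bc = 0.
Here (a, b, c, d) = (-0.5616, 0.2112, 0.7488, -0.2816): ad − bc = (-0.5616)(-0.2816) − (0.2112)(0.7488) = 0, so the state is separable.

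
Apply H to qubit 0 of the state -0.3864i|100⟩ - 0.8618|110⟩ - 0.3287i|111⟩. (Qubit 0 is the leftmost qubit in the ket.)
-0.2732i|000⟩ - 0.6094|010⟩ - 0.2324i|011⟩ + 0.2732i|100⟩ + 0.6094|110⟩ + 0.2324i|111⟩

H on qubit 0 mixes each pair of kets that differ only in qubit 0: amplitudes (a, b) of (|…0…⟩, |…1…⟩) become ((a + b)/√2, (a − b)/√2). Kets absent from the input have amplitude 0.
(|000⟩, |100⟩): (a, b) = (0, -0.3864i) → (-0.2732i, 0.2732i)
(|010⟩, |110⟩): (a, b) = (0, -0.8618) → (-0.6094, 0.6094)
(|011⟩, |111⟩): (a, b) = (0, -0.3287i) → (-0.2324i, 0.2324i)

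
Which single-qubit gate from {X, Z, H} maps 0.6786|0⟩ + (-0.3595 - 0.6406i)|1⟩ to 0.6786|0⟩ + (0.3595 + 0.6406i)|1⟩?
Z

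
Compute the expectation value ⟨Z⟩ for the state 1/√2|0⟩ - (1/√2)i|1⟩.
0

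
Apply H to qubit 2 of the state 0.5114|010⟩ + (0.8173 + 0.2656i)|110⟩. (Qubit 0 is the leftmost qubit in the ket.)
0.3616|010⟩ + 0.3616|011⟩ + (0.5779 + 0.1878i)|110⟩ + (0.5779 + 0.1878i)|111⟩

H on qubit 2 mixes each pair of kets that differ only in qubit 2: amplitudes (a, b) of (|…0…⟩, |…1…⟩) become ((a + b)/√2, (a − b)/√2). Kets absent from the input have amplitude 0.
(|010⟩, |011⟩): (a, b) = (0.5114, 0) → (0.3616, 0.3616)
(|110⟩, |111⟩): (a, b) = ((0.8173 + 0.2656i), 0) → ((0.5779 + 0.1878i), (0.5779 + 0.1878i))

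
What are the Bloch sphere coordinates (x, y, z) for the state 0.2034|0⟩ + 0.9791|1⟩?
(0.3983, 0, -0.9173)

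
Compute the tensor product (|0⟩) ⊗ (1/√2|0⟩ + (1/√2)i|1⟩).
1/√2|00⟩ + (1/√2)i|01⟩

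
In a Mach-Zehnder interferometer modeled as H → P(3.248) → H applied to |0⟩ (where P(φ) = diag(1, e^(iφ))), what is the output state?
(0.002828 - 0.0531i)|0⟩ + (0.9972 + 0.0531i)|1⟩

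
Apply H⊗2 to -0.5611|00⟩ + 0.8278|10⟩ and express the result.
0.1334|00⟩ + 0.1334|01⟩ - 0.6945|10⟩ - 0.6945|11⟩

H⊗2 gives amp(|y⟩) = (1/2) Σ_x (−1)^(x·y) amp(|x⟩), where x·y is the number of positions in which both x and y have a 1.
|00⟩: (-0.5611 + 0.8278)/2 = 0.1334
|01⟩: (-0.5611 + 0.8278)/2 = 0.1334
|10⟩: (-0.5611 - 0.8278)/2 = -0.6945
|11⟩: (-0.5611 - 0.8278)/2 = -0.6945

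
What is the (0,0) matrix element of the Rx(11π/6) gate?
-0.9659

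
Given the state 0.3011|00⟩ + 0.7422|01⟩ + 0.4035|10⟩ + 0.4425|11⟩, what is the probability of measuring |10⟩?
0.1628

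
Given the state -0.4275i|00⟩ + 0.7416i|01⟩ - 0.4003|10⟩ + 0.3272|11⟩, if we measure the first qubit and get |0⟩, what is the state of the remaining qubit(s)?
-0.4994i|0⟩ + 0.8664i|1⟩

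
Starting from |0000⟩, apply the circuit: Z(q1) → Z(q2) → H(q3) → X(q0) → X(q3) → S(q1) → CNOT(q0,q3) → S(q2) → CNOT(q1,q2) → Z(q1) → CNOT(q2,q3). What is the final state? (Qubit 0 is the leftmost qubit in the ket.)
1/√2|1000⟩ + 1/√2|1001⟩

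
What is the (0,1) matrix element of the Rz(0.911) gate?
0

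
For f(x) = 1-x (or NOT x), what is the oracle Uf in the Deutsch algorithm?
CNOT followed by I ⊗ X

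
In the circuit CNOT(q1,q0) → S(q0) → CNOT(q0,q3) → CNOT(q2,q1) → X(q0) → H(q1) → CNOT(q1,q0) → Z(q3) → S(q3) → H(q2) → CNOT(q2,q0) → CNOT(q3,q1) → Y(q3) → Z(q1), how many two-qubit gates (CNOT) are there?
6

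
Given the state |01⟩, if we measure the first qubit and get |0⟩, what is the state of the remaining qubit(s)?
|1⟩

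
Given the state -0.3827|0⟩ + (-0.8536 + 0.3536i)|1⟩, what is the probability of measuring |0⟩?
0.1465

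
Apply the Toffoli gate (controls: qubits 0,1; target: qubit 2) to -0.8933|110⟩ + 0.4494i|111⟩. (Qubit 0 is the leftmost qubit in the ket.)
0.4494i|110⟩ - 0.8933|111⟩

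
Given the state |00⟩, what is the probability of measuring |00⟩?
1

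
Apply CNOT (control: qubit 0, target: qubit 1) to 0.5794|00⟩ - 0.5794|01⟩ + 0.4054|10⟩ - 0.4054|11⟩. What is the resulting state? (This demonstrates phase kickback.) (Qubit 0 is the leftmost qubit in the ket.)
0.5794|00⟩ - 0.5794|01⟩ - 0.4054|10⟩ + 0.4054|11⟩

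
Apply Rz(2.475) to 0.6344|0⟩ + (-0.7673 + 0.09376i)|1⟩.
(0.2076 - 0.5995i)|0⟩ + (-0.3396 - 0.6944i)|1⟩

Rz(2.475) = [[e^(−iθ/2), 0], [0, e^(iθ/2)]] with e^(±iθ/2) = cos(θ/2) ± i·sin(θ/2); θ = 2.475, cos(θ/2) ≈ 0.32716, sin(θ/2) ≈ 0.944969.
With a = amp(|0⟩) = 0.6344 and b = amp(|1⟩) = (-0.7673 + 0.09376i):
new amp(|0⟩) = (0.32716 - 0.944969i)·a = (0.2076 - 0.5995i)
new amp(|1⟩) = (0.32716 + 0.944969i)·b = (-0.3396 - 0.6944i)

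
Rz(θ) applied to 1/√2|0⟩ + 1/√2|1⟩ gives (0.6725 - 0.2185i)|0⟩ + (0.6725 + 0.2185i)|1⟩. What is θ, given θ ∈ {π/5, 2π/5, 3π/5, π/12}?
π/5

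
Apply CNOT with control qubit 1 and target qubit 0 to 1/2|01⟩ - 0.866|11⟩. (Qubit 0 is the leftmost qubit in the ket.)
-0.866|01⟩ + 1/2|11⟩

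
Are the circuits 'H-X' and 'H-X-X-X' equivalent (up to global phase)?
Yes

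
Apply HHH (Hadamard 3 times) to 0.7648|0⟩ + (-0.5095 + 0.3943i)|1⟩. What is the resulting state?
(0.1805 + 0.2788i)|0⟩ + (0.9011 - 0.2788i)|1⟩

H² = I, so H^3 = H: a single Hadamard. With (a, b) = (0.7648, (-0.5095 + 0.3943i)), H gives ((a + b)/√2, (a − b)/√2) = ((0.1805 + 0.2788i), (0.9011 - 0.2788i)).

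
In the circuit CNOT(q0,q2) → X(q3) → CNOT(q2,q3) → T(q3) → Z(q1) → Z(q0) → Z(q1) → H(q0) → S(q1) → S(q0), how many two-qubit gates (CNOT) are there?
2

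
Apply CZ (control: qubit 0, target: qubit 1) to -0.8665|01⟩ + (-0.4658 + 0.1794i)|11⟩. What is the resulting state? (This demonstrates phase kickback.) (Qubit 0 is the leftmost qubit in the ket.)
-0.8665|01⟩ + (0.4658 - 0.1794i)|11⟩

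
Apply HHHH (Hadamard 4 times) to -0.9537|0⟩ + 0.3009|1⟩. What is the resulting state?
-0.9537|0⟩ + 0.3009|1⟩

H² = I, so an even number of Hadamards cancels: H^4 = I and the state is unchanged.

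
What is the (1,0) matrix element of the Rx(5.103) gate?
-0.5564i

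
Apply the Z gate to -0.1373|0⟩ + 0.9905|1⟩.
-0.1373|0⟩ - 0.9905|1⟩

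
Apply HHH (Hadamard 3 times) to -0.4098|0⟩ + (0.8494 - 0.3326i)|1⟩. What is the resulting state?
(0.3108 - 0.2352i)|0⟩ + (-0.8904 + 0.2352i)|1⟩

H² = I, so H^3 = H: a single Hadamard. With (a, b) = (-0.4098, (0.8494 - 0.3326i)), H gives ((a + b)/√2, (a − b)/√2) = ((0.3108 - 0.2352i), (-0.8904 + 0.2352i)).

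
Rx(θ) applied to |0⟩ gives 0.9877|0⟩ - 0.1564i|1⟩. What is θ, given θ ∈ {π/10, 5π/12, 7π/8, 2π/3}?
π/10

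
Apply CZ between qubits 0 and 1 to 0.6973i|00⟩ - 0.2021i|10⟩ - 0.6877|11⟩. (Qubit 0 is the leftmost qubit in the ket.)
0.6973i|00⟩ - 0.2021i|10⟩ + 0.6877|11⟩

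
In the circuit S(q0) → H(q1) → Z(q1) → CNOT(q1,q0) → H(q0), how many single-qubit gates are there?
4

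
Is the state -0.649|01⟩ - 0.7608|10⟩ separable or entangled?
Entangled

Writing the state as a|00⟩ + b|01⟩ + c|10⟩ + d|11⟩, it is a product state iff ad − bc = 0.
Here (a, b, c, d) = (0, -0.649, -0.7608, 0): ad − bc = (0)(0) − (-0.649)(-0.7608) = -0.4938 ≠ 0, so the state is entangled.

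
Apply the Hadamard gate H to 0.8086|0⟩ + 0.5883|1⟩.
0.9878|0⟩ + 0.1558|1⟩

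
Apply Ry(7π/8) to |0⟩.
0.1951|0⟩ + 0.9808|1⟩

Ry(7π/8) = [[cos(θ/2), −sin(θ/2)], [sin(θ/2), cos(θ/2)]]; θ = 7π/8, cos(θ/2) ≈ 0.19509, sin(θ/2) ≈ 0.980785.
With a = amp(|0⟩) = 1 and b = amp(|1⟩) = 0:
new amp(|0⟩) = (0.19509)·a + (-0.980785)·b = 0.1951
new amp(|1⟩) = (0.980785)·a + (0.19509)·b = 0.9808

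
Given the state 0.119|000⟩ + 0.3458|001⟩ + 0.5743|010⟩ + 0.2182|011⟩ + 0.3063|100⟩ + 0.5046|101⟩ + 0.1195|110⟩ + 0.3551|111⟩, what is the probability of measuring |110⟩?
0.01428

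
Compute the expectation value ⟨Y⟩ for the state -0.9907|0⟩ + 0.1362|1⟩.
0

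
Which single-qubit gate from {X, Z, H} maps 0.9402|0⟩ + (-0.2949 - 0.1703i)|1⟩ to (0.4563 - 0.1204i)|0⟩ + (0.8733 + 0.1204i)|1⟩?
H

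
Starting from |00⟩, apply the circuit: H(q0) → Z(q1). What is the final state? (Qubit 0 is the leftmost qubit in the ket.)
1/√2|00⟩ + 1/√2|10⟩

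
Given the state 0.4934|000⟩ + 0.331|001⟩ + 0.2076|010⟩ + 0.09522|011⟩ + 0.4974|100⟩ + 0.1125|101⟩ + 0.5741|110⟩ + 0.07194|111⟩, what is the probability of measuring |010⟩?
0.0431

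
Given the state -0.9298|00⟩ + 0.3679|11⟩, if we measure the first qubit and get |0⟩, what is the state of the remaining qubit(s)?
-|0⟩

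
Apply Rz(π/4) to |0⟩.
(0.9239 - 0.3827i)|0⟩

Rz(π/4) = [[e^(−iθ/2), 0], [0, e^(iθ/2)]] with e^(±iθ/2) = cos(θ/2) ± i·sin(θ/2); θ = π/4, cos(θ/2) ≈ 0.92388, sin(θ/2) ≈ 0.382683.
With a = amp(|0⟩) = 1 and b = amp(|1⟩) = 0:
new amp(|0⟩) = (0.92388 - 0.382683i)·a = (0.9239 - 0.3827i)
new amp(|1⟩) = (0.92388 + 0.382683i)·b = 0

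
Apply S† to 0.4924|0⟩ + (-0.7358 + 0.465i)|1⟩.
0.4924|0⟩ + (0.465 + 0.7358i)|1⟩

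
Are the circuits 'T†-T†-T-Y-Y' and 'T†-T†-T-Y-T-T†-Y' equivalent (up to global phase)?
Yes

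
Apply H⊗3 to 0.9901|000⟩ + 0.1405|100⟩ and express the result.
0.3997|000⟩ + 0.3997|001⟩ + 0.3997|010⟩ + 0.3997|011⟩ + 0.3004|100⟩ + 0.3004|101⟩ + 0.3004|110⟩ + 0.3004|111⟩

H⊗3 gives amp(|y⟩) = (1/2√2) Σ_x (−1)^(x·y) amp(|x⟩), where x·y is the number of positions in which both x and y have a 1.
|000⟩: (0.9901 + 0.1405)/(2√2) = 0.3997
|001⟩: (0.9901 + 0.1405)/(2√2) = 0.3997
|010⟩: (0.9901 + 0.1405)/(2√2) = 0.3997
|011⟩: (0.9901 + 0.1405)/(2√2) = 0.3997
|100⟩: (0.9901 - 0.1405)/(2√2) = 0.3004
|101⟩: (0.9901 - 0.1405)/(2√2) = 0.3004
|110⟩: (0.9901 - 0.1405)/(2√2) = 0.3004
|111⟩: (0.9901 - 0.1405)/(2√2) = 0.3004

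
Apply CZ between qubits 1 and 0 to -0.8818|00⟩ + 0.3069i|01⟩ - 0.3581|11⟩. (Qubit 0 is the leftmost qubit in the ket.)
-0.8818|00⟩ + 0.3069i|01⟩ + 0.3581|11⟩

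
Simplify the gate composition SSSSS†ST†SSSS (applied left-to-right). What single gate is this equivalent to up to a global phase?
T†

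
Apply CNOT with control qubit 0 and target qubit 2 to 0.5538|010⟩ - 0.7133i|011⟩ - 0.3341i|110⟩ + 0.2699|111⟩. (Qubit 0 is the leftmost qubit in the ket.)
0.5538|010⟩ - 0.7133i|011⟩ + 0.2699|110⟩ - 0.3341i|111⟩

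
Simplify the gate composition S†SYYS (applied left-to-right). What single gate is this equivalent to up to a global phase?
S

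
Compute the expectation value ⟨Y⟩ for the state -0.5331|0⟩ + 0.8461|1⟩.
0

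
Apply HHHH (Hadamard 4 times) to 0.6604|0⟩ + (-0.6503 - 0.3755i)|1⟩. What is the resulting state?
0.6604|0⟩ + (-0.6503 - 0.3755i)|1⟩

H² = I, so an even number of Hadamards cancels: H^4 = I and the state is unchanged.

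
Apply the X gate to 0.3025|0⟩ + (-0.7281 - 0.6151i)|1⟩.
(-0.7281 - 0.6151i)|0⟩ + 0.3025|1⟩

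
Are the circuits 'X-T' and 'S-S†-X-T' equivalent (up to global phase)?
Yes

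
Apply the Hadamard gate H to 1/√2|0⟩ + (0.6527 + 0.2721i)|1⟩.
(0.9615 + 0.1924i)|0⟩ + (0.03847 - 0.1924i)|1⟩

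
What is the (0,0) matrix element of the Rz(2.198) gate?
(0.4545 - 0.8908i)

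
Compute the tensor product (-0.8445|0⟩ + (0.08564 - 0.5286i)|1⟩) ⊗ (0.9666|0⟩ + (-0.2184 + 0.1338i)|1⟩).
-0.8163|00⟩ + (0.1844 - 0.113i)|01⟩ + (0.08278 - 0.5109i)|10⟩ + (0.05202 + 0.1269i)|11⟩

amp(|b₁b₂…⟩) = product of the factor amplitudes for bits b₁, b₂, …; only kets whose every factor amplitude is nonzero survive.
|00⟩: (-0.8445)(0.9666) = -0.8163
|01⟩: (-0.8445)(-0.2184 + 0.1338i) = (0.1844 - 0.113i)
|10⟩: (0.08564 - 0.5286i)(0.9666) = (0.08278 - 0.5109i)
|11⟩: (0.08564 - 0.5286i)(-0.2184 + 0.1338i) = (0.05202 + 0.1269i)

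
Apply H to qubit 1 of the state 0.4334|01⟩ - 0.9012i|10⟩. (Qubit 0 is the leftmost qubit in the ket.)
0.3065|00⟩ - 0.3065|01⟩ - 0.6372i|10⟩ - 0.6372i|11⟩

H on qubit 1 mixes each pair of kets that differ only in qubit 1: amplitudes (a, b) of (|…0…⟩, |…1…⟩) become ((a + b)/√2, (a − b)/√2). Kets absent from the input have amplitude 0.
(|00⟩, |01⟩): (a, b) = (0, 0.4334) → (0.3065, -0.3065)
(|10⟩, |11⟩): (a, b) = (-0.9012i, 0) → (-0.6372i, -0.6372i)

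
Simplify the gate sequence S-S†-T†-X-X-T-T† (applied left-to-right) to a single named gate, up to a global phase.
T†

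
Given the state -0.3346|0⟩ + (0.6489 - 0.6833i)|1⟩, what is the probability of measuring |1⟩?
0.888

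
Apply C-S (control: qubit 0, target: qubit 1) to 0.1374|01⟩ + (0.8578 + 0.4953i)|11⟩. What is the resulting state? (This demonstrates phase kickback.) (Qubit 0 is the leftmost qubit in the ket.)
0.1374|01⟩ + (-0.4953 + 0.8578i)|11⟩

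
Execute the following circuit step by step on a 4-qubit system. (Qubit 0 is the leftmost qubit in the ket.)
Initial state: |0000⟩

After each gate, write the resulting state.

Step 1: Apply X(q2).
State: |0010⟩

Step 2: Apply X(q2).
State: |0000⟩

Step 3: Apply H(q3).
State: 1/√2|0000⟩ + 1/√2|0001⟩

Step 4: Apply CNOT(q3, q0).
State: 1/√2|0000⟩ + 1/√2|1001⟩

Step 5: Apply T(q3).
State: 1/√2|0000⟩ + (1/2 + (1/2)i)|1001⟩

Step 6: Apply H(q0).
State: 1/2|0000⟩ + (1/√8 + (1/√8)i)|0001⟩ + 1/2|1000⟩ + (-1/√8 - (1/√8)i)|1001⟩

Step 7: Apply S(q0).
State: 1/2|0000⟩ + (1/√8 + (1/√8)i)|0001⟩ + (1/2)i|1000⟩ + (1/√8 - (1/√8)i)|1001⟩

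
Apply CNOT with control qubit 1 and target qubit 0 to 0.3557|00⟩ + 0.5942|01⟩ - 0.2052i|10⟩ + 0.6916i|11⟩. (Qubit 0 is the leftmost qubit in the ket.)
0.3557|00⟩ + 0.6916i|01⟩ - 0.2052i|10⟩ + 0.5942|11⟩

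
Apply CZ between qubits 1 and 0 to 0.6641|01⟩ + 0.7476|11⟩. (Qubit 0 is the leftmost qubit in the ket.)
0.6641|01⟩ - 0.7476|11⟩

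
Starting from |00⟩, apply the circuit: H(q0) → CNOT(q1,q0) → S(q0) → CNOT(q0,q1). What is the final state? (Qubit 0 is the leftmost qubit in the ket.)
1/√2|00⟩ + (1/√2)i|11⟩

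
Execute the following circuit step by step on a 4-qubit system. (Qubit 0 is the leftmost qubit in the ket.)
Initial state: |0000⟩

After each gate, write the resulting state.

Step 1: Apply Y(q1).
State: i|0100⟩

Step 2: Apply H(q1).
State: (1/√2)i|0000⟩ - (1/√2)i|0100⟩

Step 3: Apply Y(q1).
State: -1/√2|0000⟩ - 1/√2|0100⟩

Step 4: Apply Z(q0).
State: -1/√2|0000⟩ - 1/√2|0100⟩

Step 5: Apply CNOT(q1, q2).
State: -1/√2|0000⟩ - 1/√2|0110⟩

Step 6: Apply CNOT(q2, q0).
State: -1/√2|0000⟩ - 1/√2|1110⟩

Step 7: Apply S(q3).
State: -1/√2|0000⟩ - 1/√2|1110⟩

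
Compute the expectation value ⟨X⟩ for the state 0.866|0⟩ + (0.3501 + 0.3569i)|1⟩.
0.6064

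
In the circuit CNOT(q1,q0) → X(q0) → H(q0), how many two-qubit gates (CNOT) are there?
1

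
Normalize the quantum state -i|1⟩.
-i|1⟩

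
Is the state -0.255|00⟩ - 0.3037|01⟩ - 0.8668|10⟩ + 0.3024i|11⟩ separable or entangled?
Entangled

Writing the state as a|00⟩ + b|01⟩ + c|10⟩ + d|11⟩, it is a product state iff ad − bc = 0.
Here (a, b, c, d) = (-0.255, -0.3037, -0.8668, 0.3024i): ad − bc = (-0.255)(0.3024i) − (-0.3037)(-0.8668) = (-0.2632 - 0.07711i) ≠ 0, so the state is entangled.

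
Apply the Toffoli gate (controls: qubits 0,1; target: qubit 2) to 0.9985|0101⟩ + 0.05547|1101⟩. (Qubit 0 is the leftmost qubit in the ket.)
0.9985|0101⟩ + 0.05547|1111⟩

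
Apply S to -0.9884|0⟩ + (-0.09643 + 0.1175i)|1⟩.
-0.9884|0⟩ + (-0.1175 - 0.09643i)|1⟩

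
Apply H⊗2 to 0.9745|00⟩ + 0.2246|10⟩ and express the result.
0.5996|00⟩ + 0.5996|01⟩ + 0.375|10⟩ + 0.375|11⟩

H⊗2 gives amp(|y⟩) = (1/2) Σ_x (−1)^(x·y) amp(|x⟩), where x·y is the number of positions in which both x and y have a 1.
|00⟩: (0.9745 + 0.2246)/2 = 0.5996
|01⟩: (0.9745 + 0.2246)/2 = 0.5996
|10⟩: (0.9745 - 0.2246)/2 = 0.375
|11⟩: (0.9745 - 0.2246)/2 = 0.375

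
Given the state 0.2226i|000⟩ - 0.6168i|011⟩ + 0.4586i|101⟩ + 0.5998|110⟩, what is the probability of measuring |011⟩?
0.3804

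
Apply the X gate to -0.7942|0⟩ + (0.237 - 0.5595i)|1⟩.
(0.237 - 0.5595i)|0⟩ - 0.7942|1⟩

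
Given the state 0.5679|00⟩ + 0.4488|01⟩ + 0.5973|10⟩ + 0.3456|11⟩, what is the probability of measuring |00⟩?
0.3225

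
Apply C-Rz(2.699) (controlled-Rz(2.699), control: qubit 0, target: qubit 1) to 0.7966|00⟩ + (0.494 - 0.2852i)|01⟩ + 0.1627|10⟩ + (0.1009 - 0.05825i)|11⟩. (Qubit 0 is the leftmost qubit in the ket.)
0.7966|00⟩ + (0.494 - 0.2852i)|01⟩ + (0.03571 - 0.1587i)|10⟩ + (0.07898 + 0.08565i)|11⟩

C-Rz(2.699) leaves the control-|0⟩ kets |00⟩, |01⟩ unchanged and applies Rz(2.699) to qubit 1 on the control-|1⟩ pair (|10⟩, |11⟩).
Rz(2.699) = [[e^(−iθ/2), 0], [0, e^(iθ/2)]] with e^(±iθ/2) = cos(θ/2) ± i·sin(θ/2); θ = 2.699, cos(θ/2) ≈ 0.219495, sin(θ/2) ≈ 0.975614.
With a = amp(|10⟩) = 0.1627 and b = amp(|11⟩) = (0.1009 - 0.05825i):
new amp(|10⟩) = (0.219495 - 0.975614i)·a = (0.03571 - 0.1587i)
new amp(|11⟩) = (0.219495 + 0.975614i)·b = (0.07898 + 0.08565i)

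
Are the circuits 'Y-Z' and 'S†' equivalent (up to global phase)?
No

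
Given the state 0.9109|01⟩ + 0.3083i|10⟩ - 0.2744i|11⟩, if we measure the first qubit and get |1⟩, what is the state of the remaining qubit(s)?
0.747i|0⟩ - 0.6648i|1⟩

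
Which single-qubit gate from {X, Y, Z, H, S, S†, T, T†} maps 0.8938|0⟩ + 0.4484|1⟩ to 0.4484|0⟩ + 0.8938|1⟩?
X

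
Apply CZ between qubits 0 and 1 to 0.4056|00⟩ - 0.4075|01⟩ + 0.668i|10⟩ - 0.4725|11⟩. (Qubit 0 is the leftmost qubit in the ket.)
0.4056|00⟩ - 0.4075|01⟩ + 0.668i|10⟩ + 0.4725|11⟩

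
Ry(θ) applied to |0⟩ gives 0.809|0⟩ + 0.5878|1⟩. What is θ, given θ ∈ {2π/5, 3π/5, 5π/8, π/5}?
2π/5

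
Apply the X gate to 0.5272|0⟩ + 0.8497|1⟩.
0.8497|0⟩ + 0.5272|1⟩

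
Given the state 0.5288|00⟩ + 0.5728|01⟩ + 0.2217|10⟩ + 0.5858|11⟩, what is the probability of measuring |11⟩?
0.3432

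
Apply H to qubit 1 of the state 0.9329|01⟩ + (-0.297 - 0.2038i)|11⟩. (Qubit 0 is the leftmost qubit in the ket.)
0.6597|00⟩ - 0.6597|01⟩ + (-0.21 - 0.1441i)|10⟩ + (0.21 + 0.1441i)|11⟩

H on qubit 1 mixes each pair of kets that differ only in qubit 1: amplitudes (a, b) of (|…0…⟩, |…1…⟩) become ((a + b)/√2, (a − b)/√2). Kets absent from the input have amplitude 0.
(|00⟩, |01⟩): (a, b) = (0, 0.9329) → (0.6597, -0.6597)
(|10⟩, |11⟩): (a, b) = (0, (-0.297 - 0.2038i)) → ((-0.21 - 0.1441i), (0.21 + 0.1441i))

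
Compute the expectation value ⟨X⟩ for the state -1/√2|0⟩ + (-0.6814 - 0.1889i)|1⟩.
0.9636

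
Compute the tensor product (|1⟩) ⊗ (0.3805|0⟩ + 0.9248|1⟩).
0.3805|10⟩ + 0.9248|11⟩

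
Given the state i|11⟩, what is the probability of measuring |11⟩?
1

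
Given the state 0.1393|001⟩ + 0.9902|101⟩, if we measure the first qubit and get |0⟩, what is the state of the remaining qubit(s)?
|01⟩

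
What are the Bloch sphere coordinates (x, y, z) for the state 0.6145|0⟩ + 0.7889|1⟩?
(0.9696, 0, -0.2448)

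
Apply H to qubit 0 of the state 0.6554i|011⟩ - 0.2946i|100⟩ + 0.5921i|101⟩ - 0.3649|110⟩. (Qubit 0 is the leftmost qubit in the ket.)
-0.2083i|000⟩ + 0.4187i|001⟩ - 0.258|010⟩ + 0.4634i|011⟩ + 0.2083i|100⟩ - 0.4187i|101⟩ + 0.258|110⟩ + 0.4634i|111⟩

H on qubit 0 mixes each pair of kets that differ only in qubit 0: amplitudes (a, b) of (|…0…⟩, |…1…⟩) become ((a + b)/√2, (a − b)/√2). Kets absent from the input have amplitude 0.
(|000⟩, |100⟩): (a, b) = (0, -0.2946i) → (-0.2083i, 0.2083i)
(|001⟩, |101⟩): (a, b) = (0, 0.5921i) → (0.4187i, -0.4187i)
(|010⟩, |110⟩): (a, b) = (0, -0.3649) → (-0.258, 0.258)
(|011⟩, |111⟩): (a, b) = (0.6554i, 0) → (0.4634i, 0.4634i)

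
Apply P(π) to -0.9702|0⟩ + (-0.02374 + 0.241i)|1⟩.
-0.9702|0⟩ + (0.02374 - 0.241i)|1⟩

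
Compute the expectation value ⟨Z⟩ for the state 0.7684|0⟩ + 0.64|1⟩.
0.1808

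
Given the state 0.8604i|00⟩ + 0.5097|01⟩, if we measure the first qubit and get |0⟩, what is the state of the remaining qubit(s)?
0.8604i|0⟩ + 0.5097|1⟩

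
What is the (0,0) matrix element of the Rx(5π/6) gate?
0.2588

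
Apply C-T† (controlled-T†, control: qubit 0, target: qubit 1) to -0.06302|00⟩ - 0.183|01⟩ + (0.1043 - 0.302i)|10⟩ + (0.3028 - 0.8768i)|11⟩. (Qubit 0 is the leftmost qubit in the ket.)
-0.06302|00⟩ - 0.183|01⟩ + (0.1043 - 0.302i)|10⟩ + (-0.4059 - 0.8341i)|11⟩

C-T† leaves the control-|0⟩ kets |00⟩, |01⟩ unchanged and applies T† to qubit 1 on the control-|1⟩ pair (|10⟩, |11⟩).
T† = [[1, 0], [0, (1/√2 - (1/√2)i)]].
With a = amp(|10⟩) = (0.1043 - 0.302i) and b = amp(|11⟩) = (0.3028 - 0.8768i):
new amp(|10⟩) = (1)·a = (0.1043 - 0.302i)
new amp(|11⟩) = (1/√2 - (1/√2)i)·b = (-0.4059 - 0.8341i)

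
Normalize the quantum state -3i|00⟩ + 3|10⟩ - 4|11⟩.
-0.5145i|00⟩ + 0.5145|10⟩ - 0.686|11⟩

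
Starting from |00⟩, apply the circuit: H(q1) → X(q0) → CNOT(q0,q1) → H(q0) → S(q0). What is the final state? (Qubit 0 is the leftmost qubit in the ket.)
1/2|00⟩ + 1/2|01⟩ - (1/2)i|10⟩ - (1/2)i|11⟩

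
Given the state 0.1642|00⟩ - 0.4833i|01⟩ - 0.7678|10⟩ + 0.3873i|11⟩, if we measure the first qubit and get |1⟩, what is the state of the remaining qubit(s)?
-0.8928|0⟩ + 0.4504i|1⟩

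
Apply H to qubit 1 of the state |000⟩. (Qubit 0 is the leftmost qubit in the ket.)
1/√2|000⟩ + 1/√2|010⟩

H on qubit 1 mixes each pair of kets that differ only in qubit 1: amplitudes (a, b) of (|…0…⟩, |…1…⟩) become ((a + b)/√2, (a − b)/√2). Kets absent from the input have amplitude 0.
(|000⟩, |010⟩): (a, b) = (1, 0) → (1/√2, 1/√2)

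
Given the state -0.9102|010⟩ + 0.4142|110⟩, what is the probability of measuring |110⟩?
0.1716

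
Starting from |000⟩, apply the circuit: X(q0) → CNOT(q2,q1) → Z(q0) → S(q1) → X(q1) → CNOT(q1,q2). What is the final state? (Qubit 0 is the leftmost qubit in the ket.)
-|111⟩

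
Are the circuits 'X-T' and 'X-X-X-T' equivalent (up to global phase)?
Yes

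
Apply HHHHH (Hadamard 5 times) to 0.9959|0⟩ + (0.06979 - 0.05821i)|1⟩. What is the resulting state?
(0.7536 - 0.04116i)|0⟩ + (0.6549 + 0.04116i)|1⟩

H² = I, so H^5 = H: a single Hadamard. With (a, b) = (0.9959, (0.06979 - 0.05821i)), H gives ((a + b)/√2, (a − b)/√2) = ((0.7536 - 0.04116i), (0.6549 + 0.04116i)).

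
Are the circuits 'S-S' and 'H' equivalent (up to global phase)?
No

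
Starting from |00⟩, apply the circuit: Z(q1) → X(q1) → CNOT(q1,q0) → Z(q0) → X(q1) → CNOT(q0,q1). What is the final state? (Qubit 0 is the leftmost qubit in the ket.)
-|11⟩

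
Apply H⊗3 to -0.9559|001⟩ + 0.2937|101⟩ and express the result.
-0.2341|000⟩ + 0.2341|001⟩ - 0.2341|010⟩ + 0.2341|011⟩ - 0.4418|100⟩ + 0.4418|101⟩ - 0.4418|110⟩ + 0.4418|111⟩

H⊗3 gives amp(|y⟩) = (1/2√2) Σ_x (−1)^(x·y) amp(|x⟩), where x·y is the number of positions in which both x and y have a 1.
|000⟩: (-0.9559 + 0.2937)/(2√2) = -0.2341
|001⟩: (0.9559 - 0.2937)/(2√2) = 0.2341
|010⟩: (-0.9559 + 0.2937)/(2√2) = -0.2341
|011⟩: (0.9559 - 0.2937)/(2√2) = 0.2341
|100⟩: (-0.9559 - 0.2937)/(2√2) = -0.4418
|101⟩: (0.9559 + 0.2937)/(2√2) = 0.4418
|110⟩: (-0.9559 - 0.2937)/(2√2) = -0.4418
|111⟩: (0.9559 + 0.2937)/(2√2) = 0.4418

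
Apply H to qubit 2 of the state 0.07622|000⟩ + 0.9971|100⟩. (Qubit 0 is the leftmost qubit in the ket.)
0.0539|000⟩ + 0.0539|001⟩ + 0.7051|100⟩ + 0.7051|101⟩

H on qubit 2 mixes each pair of kets that differ only in qubit 2: amplitudes (a, b) of (|…0…⟩, |…1…⟩) become ((a + b)/√2, (a − b)/√2). Kets absent from the input have amplitude 0.
(|000⟩, |001⟩): (a, b) = (0.07622, 0) → (0.0539, 0.0539)
(|100⟩, |101⟩): (a, b) = (0.9971, 0) → (0.7051, 0.7051)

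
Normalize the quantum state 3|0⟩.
|0⟩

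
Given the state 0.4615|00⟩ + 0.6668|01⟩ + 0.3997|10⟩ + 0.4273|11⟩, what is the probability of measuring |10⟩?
0.1598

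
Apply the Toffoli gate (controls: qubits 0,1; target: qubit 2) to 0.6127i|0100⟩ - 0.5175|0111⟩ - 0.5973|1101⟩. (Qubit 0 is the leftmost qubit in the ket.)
0.6127i|0100⟩ - 0.5175|0111⟩ - 0.5973|1111⟩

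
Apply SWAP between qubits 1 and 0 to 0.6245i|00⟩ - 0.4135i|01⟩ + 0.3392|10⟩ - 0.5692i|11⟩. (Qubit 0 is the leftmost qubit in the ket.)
0.6245i|00⟩ + 0.3392|01⟩ - 0.4135i|10⟩ - 0.5692i|11⟩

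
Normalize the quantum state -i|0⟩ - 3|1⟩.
-0.3162i|0⟩ - 0.9487|1⟩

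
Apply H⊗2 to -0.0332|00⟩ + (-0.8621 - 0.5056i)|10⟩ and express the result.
(-0.4477 - 0.2528i)|00⟩ + (-0.4477 - 0.2528i)|01⟩ + (0.4145 + 0.2528i)|10⟩ + (0.4145 + 0.2528i)|11⟩

H⊗2 gives amp(|y⟩) = (1/2) Σ_x (−1)^(x·y) amp(|x⟩), where x·y is the number of positions in which both x and y have a 1.
|00⟩: (-0.0332 + (-0.8621 - 0.5056i))/2 = (-0.4477 - 0.2528i)
|01⟩: (-0.0332 + (-0.8621 - 0.5056i))/2 = (-0.4477 - 0.2528i)
|10⟩: (-0.0332 - (-0.8621 - 0.5056i))/2 = (0.4145 + 0.2528i)
|11⟩: (-0.0332 - (-0.8621 - 0.5056i))/2 = (0.4145 + 0.2528i)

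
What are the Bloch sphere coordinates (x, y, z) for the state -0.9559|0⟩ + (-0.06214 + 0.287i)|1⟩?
(0.1188, -0.5487, 0.8275)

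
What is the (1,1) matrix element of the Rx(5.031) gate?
-0.8103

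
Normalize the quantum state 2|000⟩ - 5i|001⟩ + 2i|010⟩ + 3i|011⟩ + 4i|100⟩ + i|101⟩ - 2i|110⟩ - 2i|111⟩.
0.2443|000⟩ - 0.6108i|001⟩ + 0.2443i|010⟩ + 0.3665i|011⟩ + 0.4887i|100⟩ + 0.1222i|101⟩ - 0.2443i|110⟩ - 0.2443i|111⟩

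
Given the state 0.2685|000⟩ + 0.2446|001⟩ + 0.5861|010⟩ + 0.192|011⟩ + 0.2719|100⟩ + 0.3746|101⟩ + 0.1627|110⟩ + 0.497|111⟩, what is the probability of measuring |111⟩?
0.247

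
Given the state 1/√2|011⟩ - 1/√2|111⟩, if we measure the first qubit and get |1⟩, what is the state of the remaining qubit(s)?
-|11⟩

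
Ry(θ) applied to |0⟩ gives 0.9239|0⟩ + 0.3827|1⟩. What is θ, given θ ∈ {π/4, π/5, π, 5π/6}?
π/4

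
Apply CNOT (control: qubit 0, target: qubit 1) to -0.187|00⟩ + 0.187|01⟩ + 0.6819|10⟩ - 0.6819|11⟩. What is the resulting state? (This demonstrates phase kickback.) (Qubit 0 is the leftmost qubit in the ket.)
-0.187|00⟩ + 0.187|01⟩ - 0.6819|10⟩ + 0.6819|11⟩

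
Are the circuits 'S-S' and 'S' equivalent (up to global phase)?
No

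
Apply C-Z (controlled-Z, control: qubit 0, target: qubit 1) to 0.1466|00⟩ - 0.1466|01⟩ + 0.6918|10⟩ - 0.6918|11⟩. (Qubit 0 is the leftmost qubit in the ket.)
0.1466|00⟩ - 0.1466|01⟩ + 0.6918|10⟩ + 0.6918|11⟩

C-Z leaves the control-|0⟩ kets |00⟩, |01⟩ unchanged and applies Z to qubit 1 on the control-|1⟩ pair (|10⟩, |11⟩).
Z = [[1, 0], [0, -1]].
With a = amp(|10⟩) = 0.6918 and b = amp(|11⟩) = -0.6918:
new amp(|10⟩) = (1)·a = 0.6918
new amp(|11⟩) = (-1)·b = 0.6918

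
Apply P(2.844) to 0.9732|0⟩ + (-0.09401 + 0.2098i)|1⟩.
0.9732|0⟩ + (0.02836 - 0.2281i)|1⟩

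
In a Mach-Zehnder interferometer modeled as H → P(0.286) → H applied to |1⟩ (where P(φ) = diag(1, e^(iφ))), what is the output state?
(0.02031 - 0.1411i)|0⟩ + (0.9797 + 0.1411i)|1⟩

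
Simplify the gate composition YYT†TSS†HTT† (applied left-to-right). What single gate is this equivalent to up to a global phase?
H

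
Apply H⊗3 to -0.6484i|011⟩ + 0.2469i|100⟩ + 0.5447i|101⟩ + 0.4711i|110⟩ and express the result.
0.2172i|000⟩ + 0.2905i|001⟩ + 0.3426i|010⟩ - 0.5011i|011⟩ - 0.6757i|100⟩ + 0.168i|101⟩ + 0.1159i|110⟩ + 0.0426i|111⟩

H⊗3 gives amp(|y⟩) = (1/2√2) Σ_x (−1)^(x·y) amp(|x⟩), where x·y is the number of positions in which both x and y have a 1.
|000⟩: (-0.6484i + 0.2469i + 0.5447i + 0.4711i)/(2√2) = 0.2172i
|001⟩: (0.6484i + 0.2469i - 0.5447i + 0.4711i)/(2√2) = 0.2905i
|010⟩: (0.6484i + 0.2469i + 0.5447i - 0.4711i)/(2√2) = 0.3426i
|011⟩: (-0.6484i + 0.2469i - 0.5447i - 0.4711i)/(2√2) = -0.5011i
|100⟩: (-0.6484i - 0.2469i - 0.5447i - 0.4711i)/(2√2) = -0.6757i
|101⟩: (0.6484i - 0.2469i + 0.5447i - 0.4711i)/(2√2) = 0.168i
|110⟩: (0.6484i - 0.2469i - 0.5447i + 0.4711i)/(2√2) = 0.1159i
|111⟩: (-0.6484i - 0.2469i + 0.5447i + 0.4711i)/(2√2) = 0.0426i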